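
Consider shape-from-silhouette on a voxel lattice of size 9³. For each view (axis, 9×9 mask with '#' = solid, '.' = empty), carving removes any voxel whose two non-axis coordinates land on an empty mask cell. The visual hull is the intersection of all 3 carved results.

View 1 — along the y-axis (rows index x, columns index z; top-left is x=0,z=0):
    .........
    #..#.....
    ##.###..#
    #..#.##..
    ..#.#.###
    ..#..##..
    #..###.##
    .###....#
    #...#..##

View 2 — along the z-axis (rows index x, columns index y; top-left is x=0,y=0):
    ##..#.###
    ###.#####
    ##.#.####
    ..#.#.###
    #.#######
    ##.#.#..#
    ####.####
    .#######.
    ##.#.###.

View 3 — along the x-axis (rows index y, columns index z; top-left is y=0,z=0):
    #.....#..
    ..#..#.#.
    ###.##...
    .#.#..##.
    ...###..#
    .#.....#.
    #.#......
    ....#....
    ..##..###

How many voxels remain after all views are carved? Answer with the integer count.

before carving: 729 voxels (9×9×9)
  1. axis=1 (XZ plane), |mask|=34  ⇒  voxels=306
  2. axis=2 (XY plane), |mask|=60  ⇒  voxels=233
  3. axis=0 (YZ plane), |mask|=28  ⇒  voxels=70

70 voxels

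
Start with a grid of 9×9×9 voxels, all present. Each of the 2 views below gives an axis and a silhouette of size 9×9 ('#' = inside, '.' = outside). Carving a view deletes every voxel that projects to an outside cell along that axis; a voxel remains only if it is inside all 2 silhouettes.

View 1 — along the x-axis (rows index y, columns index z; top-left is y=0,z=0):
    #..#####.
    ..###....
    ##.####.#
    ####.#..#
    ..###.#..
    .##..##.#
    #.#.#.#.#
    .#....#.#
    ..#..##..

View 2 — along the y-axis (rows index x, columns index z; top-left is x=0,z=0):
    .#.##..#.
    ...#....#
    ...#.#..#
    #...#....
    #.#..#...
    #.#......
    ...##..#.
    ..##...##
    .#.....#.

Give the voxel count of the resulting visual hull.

full grid |V| = 729
after view 1 [x-axis, 42 of 81 cells solid] → remaining = 378
after view 2 [y-axis, 25 of 81 cells solid] → remaining = 107

|visual hull| = 107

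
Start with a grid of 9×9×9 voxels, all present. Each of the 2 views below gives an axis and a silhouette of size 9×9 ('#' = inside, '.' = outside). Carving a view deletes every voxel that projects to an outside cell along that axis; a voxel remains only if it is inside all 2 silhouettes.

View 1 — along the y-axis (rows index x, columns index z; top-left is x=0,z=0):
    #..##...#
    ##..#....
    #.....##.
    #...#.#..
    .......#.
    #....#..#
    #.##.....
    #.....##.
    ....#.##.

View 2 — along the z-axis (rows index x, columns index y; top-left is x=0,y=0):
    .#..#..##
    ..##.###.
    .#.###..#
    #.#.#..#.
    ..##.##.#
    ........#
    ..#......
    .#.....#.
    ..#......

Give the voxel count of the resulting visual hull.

full grid |V| = 729
after view 1 [y-axis, 26 of 81 cells solid] → remaining = 234
after view 2 [z-axis, 28 of 81 cells solid] → remaining = 78

remaining voxels: 78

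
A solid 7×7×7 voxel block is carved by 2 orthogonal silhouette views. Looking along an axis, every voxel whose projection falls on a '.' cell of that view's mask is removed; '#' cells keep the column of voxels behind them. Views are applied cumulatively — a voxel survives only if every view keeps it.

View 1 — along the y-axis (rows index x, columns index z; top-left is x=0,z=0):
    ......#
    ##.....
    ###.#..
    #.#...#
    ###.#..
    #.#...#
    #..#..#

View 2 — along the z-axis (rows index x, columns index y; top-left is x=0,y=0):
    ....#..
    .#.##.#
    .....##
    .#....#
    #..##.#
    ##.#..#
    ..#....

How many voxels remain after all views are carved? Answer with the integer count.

initial block: 7^3 = 343
  1. axis=1 (XZ plane), |mask|=20  ⇒  voxels=140
  2. axis=2 (XY plane), |mask|=18  ⇒  voxels=54

remaining voxels: 54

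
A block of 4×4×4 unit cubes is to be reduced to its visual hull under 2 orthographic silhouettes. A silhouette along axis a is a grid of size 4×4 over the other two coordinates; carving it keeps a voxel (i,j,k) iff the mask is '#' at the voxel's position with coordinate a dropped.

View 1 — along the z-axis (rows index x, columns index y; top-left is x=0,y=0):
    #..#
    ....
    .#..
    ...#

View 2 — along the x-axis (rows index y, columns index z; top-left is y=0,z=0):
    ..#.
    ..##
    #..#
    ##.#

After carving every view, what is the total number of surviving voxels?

before carving: 64 voxels (4×4×4)
after view 1 [z-axis, 4 of 16 cells solid] → remaining = 16
after view 2 [x-axis, 8 of 16 cells solid] → remaining = 9

9 voxels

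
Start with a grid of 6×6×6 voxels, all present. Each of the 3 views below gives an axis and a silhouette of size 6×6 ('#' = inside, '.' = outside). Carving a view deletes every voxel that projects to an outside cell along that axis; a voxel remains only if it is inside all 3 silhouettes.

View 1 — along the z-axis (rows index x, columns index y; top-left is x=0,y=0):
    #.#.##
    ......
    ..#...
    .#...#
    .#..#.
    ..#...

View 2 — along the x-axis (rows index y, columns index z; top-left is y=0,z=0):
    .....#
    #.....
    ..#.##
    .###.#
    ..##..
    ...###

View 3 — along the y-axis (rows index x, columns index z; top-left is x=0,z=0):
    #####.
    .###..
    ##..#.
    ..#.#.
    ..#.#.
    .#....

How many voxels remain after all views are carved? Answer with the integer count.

initial block: 6^3 = 216
[1] z-view keeps 10 columns → grid now 60
[2] x-view keeps 14 columns → grid now 22
[3] y-view keeps 16 columns → grid now 9

|visual hull| = 9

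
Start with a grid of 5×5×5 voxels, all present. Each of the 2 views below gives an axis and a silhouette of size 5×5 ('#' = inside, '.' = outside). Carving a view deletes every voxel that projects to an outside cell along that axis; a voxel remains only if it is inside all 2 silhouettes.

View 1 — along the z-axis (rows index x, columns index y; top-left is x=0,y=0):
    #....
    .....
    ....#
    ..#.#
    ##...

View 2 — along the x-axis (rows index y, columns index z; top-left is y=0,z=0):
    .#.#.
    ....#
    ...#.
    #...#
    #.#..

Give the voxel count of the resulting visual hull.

initial block: 5^3 = 125
  1. axis=2 (XY plane), |mask|=6  ⇒  voxels=30
  2. axis=0 (YZ plane), |mask|=8  ⇒  voxels=10

10 voxels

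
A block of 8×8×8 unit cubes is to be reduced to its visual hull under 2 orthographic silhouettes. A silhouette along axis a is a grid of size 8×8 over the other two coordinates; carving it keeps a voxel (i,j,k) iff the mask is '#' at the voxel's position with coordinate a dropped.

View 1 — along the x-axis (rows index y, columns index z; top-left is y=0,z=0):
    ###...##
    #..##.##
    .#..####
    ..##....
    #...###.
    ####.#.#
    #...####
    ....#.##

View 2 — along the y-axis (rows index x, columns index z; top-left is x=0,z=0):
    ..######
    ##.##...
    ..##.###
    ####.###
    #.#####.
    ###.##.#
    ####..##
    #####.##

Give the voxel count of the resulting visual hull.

initial block: 8^3 = 512
[1] x-view keeps 35 columns → grid now 280
[2] y-view keeps 47 columns → grid now 204

|visual hull| = 204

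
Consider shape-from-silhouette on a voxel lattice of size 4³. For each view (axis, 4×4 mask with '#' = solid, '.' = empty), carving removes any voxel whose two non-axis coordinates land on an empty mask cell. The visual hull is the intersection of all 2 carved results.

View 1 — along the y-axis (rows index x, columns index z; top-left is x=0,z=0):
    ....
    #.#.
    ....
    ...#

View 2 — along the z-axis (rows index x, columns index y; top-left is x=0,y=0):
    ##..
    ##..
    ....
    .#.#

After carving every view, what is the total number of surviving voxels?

|visual hull| = 6

full grid |V| = 64
[1] y-view keeps 3 columns → grid now 12
[2] z-view keeps 6 columns → grid now 6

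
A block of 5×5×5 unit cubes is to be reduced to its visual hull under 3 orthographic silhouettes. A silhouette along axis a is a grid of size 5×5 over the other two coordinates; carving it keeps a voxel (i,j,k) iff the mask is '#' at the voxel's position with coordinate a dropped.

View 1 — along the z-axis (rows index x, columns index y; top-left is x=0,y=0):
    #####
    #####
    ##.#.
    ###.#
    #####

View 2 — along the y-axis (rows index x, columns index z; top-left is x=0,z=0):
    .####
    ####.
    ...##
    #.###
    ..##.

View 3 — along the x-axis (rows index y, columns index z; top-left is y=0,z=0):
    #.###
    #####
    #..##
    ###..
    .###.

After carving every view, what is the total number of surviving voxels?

54 voxels

initial block: 5^3 = 125
carve view 1 (along z, XY-mask fill 22/25): 110 voxels remain
carve view 2 (along y, XZ-mask fill 16/25): 72 voxels remain
carve view 3 (along x, YZ-mask fill 18/25): 54 voxels remain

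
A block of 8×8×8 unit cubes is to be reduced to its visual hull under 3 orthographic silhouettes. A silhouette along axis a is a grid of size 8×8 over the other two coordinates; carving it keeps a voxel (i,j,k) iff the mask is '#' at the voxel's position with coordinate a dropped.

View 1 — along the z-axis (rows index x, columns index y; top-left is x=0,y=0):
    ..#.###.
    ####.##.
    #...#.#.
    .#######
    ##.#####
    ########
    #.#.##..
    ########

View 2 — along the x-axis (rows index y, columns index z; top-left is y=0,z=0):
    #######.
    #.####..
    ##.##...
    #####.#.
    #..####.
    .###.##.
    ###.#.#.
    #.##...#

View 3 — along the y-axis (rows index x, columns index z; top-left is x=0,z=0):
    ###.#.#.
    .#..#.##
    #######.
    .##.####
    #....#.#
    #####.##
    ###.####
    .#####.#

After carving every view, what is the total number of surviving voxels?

start: 8×8×8 = 512 voxels
V1 z: intersect with XY mask (47 set) -- 376 left
V2 x: intersect with YZ mask (41 set) -- 242 left
V3 y: intersect with XZ mask (45 set) -- 161 left

|visual hull| = 161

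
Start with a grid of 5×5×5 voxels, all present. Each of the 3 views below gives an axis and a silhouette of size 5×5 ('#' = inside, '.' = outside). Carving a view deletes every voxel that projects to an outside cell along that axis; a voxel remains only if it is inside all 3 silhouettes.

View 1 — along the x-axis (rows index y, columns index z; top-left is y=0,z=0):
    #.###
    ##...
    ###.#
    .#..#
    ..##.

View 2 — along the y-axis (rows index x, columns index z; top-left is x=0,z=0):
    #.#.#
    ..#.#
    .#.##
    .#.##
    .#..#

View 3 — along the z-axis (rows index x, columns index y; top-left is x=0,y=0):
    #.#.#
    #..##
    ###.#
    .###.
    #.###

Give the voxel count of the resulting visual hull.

start: 5×5×5 = 125 voxels
carve view 1 (along x, YZ-mask fill 14/25): 70 voxels remain
carve view 2 (along y, XZ-mask fill 13/25): 37 voxels remain
carve view 3 (along z, XY-mask fill 17/25): 27 voxels remain

remaining voxels: 27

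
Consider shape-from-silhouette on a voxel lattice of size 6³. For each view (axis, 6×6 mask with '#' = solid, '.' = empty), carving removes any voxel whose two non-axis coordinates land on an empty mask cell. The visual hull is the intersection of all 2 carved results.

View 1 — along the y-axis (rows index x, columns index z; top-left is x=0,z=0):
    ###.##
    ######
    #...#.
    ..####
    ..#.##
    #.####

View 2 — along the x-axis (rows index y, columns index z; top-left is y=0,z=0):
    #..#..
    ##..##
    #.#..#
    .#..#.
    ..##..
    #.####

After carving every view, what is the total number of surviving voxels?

before carving: 216 voxels (6×6×6)
after view 1 [y-axis, 25 of 36 cells solid] → remaining = 150
after view 2 [x-axis, 18 of 36 cells solid] → remaining = 77

voxel count = 77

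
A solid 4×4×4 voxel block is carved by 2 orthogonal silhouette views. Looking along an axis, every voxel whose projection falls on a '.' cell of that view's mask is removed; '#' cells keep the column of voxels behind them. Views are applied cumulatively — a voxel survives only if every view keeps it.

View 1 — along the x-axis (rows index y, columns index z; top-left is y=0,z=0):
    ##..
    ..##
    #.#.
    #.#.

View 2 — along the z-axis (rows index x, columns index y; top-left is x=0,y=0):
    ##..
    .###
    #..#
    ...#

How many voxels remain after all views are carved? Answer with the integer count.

16 voxels

full grid |V| = 64
[1] x-view keeps 8 columns → grid now 32
[2] z-view keeps 8 columns → grid now 16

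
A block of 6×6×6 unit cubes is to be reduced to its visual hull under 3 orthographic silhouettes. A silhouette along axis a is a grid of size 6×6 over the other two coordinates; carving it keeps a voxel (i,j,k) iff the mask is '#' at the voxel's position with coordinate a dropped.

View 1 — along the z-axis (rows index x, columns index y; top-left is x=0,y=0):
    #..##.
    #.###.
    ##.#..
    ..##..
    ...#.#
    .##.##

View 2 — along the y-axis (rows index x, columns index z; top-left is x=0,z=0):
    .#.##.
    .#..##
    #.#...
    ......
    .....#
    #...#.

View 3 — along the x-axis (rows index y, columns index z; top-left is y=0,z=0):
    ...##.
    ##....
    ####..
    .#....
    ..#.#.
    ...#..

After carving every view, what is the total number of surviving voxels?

initial block: 6^3 = 216
V1 z: intersect with XY mask (18 set) -- 108 left
V2 y: intersect with XZ mask (11 set) -- 37 left
V3 x: intersect with YZ mask (12 set) -- 12 left

remaining voxels: 12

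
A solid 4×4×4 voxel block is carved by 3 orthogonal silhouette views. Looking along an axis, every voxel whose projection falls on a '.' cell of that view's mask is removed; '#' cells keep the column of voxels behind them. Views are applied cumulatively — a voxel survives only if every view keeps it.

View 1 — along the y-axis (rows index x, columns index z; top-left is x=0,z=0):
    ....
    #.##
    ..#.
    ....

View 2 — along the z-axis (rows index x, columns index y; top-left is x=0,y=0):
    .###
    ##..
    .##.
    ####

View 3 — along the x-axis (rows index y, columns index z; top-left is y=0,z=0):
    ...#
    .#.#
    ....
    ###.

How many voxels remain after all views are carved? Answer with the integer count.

voxel count = 2

before carving: 64 voxels (4×4×4)
  1. axis=1 (XZ plane), |mask|=4  ⇒  voxels=16
  2. axis=2 (XY plane), |mask|=11  ⇒  voxels=8
  3. axis=0 (YZ plane), |mask|=6  ⇒  voxels=2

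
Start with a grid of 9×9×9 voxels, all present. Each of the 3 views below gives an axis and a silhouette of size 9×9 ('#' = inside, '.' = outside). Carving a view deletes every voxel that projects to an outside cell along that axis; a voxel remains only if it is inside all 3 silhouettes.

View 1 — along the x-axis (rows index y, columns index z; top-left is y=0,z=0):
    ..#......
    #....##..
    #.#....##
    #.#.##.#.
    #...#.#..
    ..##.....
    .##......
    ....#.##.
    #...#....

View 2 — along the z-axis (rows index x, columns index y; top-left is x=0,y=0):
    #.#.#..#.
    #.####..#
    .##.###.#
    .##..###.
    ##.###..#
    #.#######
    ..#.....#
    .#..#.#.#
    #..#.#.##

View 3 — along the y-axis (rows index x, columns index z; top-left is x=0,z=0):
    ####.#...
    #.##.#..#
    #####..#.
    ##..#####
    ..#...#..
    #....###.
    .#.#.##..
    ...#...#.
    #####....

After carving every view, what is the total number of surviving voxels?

remaining voxels: 61

initial block: 9^3 = 729
step 1: project along x, AND mask (25/81) → |grid| = 225
step 2: project along z, AND mask (46/81) → |grid| = 125
step 3: project along y, AND mask (40/81) → |grid| = 61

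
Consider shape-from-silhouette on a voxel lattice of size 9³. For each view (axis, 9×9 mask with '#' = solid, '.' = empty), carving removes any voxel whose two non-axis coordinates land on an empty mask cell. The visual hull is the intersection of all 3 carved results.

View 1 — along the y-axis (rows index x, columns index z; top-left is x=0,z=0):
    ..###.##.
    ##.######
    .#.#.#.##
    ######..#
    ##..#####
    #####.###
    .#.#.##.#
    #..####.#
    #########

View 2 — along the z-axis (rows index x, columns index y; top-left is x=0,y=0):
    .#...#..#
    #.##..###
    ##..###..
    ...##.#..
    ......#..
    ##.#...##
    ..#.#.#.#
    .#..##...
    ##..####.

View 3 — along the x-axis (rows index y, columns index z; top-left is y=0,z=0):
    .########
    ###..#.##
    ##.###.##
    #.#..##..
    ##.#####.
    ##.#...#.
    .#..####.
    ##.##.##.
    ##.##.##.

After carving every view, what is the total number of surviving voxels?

164 voxels

full grid |V| = 729
carve view 1 (along y, XZ-mask fill 60/81): 540 voxels remain
carve view 2 (along z, XY-mask fill 36/81): 248 voxels remain
carve view 3 (along x, YZ-mask fill 53/81): 164 voxels remain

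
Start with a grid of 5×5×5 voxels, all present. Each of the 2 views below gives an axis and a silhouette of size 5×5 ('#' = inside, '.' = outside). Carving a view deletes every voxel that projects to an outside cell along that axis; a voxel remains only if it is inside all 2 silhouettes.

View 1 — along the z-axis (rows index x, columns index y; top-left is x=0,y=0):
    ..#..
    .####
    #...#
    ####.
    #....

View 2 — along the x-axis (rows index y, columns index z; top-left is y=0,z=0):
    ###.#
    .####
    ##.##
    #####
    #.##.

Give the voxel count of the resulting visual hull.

start: 5×5×5 = 125 voxels
after view 1 [z-axis, 12 of 25 cells solid] → remaining = 60
after view 2 [x-axis, 20 of 25 cells solid] → remaining = 48

|visual hull| = 48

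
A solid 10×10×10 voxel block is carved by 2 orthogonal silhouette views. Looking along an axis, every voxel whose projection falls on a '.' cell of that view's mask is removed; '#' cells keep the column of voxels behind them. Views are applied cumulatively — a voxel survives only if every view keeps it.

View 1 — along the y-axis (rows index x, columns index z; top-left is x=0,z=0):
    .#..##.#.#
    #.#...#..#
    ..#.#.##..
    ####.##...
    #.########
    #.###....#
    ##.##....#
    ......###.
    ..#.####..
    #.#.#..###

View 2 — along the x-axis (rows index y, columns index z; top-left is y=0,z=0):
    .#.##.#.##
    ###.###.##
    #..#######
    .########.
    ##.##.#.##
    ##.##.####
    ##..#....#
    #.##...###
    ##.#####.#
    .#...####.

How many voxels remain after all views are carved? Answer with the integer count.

full grid |V| = 1000
after view 1 [y-axis, 52 of 100 cells solid] → remaining = 520
after view 2 [x-axis, 68 of 100 cells solid] → remaining = 347

voxel count = 347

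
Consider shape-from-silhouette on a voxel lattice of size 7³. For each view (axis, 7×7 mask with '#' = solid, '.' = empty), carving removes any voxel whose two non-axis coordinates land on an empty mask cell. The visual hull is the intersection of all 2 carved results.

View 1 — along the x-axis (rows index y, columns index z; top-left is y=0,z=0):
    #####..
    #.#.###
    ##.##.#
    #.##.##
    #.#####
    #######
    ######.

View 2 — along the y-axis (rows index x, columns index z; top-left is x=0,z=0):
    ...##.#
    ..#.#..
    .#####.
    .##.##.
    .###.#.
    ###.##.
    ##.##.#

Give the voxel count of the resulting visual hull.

voxel count = 154

before carving: 343 voxels (7×7×7)
carve view 1 (along x, YZ-mask fill 39/49): 273 voxels remain
carve view 2 (along y, XZ-mask fill 28/49): 154 voxels remain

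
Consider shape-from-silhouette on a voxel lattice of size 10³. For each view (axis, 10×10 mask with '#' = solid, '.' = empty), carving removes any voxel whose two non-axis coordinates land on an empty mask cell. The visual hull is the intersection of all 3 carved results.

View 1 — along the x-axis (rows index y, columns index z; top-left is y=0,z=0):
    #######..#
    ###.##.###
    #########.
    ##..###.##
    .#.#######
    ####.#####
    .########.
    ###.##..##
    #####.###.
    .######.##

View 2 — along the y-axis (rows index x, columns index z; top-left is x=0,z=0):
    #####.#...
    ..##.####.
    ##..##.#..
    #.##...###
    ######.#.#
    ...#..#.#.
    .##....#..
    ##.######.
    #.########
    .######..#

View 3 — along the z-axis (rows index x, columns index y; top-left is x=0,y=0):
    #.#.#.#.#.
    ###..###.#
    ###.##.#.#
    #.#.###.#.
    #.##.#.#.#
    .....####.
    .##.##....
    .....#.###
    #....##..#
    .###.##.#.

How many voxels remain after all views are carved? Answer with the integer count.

voxel count = 264

initial block: 10^3 = 1000
V1 x: intersect with YZ mask (80 set) -- 800 left
V2 y: intersect with XZ mask (61 set) -- 485 left
V3 z: intersect with XY mask (53 set) -- 264 left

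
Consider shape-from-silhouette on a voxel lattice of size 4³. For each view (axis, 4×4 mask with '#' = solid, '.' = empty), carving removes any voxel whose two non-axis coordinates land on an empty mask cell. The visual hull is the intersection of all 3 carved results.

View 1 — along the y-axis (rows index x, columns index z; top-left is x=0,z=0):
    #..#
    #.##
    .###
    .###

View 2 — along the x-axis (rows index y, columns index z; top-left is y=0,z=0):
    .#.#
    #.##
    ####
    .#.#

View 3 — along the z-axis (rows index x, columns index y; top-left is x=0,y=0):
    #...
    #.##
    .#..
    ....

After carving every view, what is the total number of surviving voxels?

|visual hull| = 8

start: 4×4×4 = 64 voxels
step 1: project along y, AND mask (11/16) → |grid| = 44
step 2: project along x, AND mask (11/16) → |grid| = 32
step 3: project along z, AND mask (5/16) → |grid| = 8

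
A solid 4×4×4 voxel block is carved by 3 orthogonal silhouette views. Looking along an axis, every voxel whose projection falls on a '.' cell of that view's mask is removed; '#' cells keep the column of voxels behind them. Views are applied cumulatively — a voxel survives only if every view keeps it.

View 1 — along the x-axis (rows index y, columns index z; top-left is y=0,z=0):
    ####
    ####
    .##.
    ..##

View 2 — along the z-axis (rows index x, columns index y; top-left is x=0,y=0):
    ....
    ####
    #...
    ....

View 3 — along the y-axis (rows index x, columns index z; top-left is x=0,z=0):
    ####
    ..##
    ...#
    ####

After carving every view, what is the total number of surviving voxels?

voxel count = 8

start: 4×4×4 = 64 voxels
  1. axis=0 (YZ plane), |mask|=12  ⇒  voxels=48
  2. axis=2 (XY plane), |mask|=5  ⇒  voxels=16
  3. axis=1 (XZ plane), |mask|=11  ⇒  voxels=8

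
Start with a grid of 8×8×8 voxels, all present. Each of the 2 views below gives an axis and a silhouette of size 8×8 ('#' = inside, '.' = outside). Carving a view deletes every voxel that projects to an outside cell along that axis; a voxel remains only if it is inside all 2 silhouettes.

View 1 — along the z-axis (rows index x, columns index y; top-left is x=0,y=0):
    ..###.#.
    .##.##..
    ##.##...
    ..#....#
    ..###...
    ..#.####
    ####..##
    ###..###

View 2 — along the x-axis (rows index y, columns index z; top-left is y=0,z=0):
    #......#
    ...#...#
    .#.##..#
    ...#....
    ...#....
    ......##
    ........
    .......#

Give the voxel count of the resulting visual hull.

remaining voxels: 61

initial block: 8^3 = 512
after view 1 [z-axis, 34 of 64 cells solid] → remaining = 272
after view 2 [x-axis, 13 of 64 cells solid] → remaining = 61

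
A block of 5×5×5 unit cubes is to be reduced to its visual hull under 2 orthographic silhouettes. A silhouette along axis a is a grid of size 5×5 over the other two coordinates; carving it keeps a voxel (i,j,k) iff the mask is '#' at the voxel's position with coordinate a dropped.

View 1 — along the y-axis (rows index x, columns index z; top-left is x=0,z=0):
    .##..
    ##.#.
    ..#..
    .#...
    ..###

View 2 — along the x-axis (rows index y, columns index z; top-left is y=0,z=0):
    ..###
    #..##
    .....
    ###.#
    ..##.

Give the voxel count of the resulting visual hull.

23 voxels

start: 5×5×5 = 125 voxels
step 1: project along y, AND mask (10/25) → |grid| = 50
step 2: project along x, AND mask (12/25) → |grid| = 23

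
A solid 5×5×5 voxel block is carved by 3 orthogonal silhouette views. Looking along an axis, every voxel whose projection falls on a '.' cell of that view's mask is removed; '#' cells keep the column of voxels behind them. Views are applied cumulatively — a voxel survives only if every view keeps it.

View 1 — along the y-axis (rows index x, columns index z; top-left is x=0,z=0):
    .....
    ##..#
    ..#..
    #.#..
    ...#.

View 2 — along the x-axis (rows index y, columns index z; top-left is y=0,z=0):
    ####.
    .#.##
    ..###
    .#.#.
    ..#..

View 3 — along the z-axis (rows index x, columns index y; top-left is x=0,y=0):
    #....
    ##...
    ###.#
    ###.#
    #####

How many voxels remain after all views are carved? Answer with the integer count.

|visual hull| = 15

before carving: 125 voxels (5×5×5)
after view 1 [y-axis, 7 of 25 cells solid] → remaining = 35
after view 2 [x-axis, 13 of 25 cells solid] → remaining = 17
after view 3 [z-axis, 16 of 25 cells solid] → remaining = 15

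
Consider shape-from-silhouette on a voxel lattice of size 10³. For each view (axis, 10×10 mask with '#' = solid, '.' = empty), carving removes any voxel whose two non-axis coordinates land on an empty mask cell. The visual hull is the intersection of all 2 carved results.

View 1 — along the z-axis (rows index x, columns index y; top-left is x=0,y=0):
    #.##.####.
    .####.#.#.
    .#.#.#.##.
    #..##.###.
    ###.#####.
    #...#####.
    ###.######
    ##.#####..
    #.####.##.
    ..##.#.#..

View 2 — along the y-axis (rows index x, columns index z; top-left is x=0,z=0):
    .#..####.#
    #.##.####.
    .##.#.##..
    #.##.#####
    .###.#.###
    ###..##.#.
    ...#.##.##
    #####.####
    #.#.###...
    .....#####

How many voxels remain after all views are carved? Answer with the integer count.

|visual hull| = 412

start: 10×10×10 = 1000 voxels
V1 z: intersect with XY mask (65 set) -- 650 left
V2 y: intersect with XZ mask (63 set) -- 412 left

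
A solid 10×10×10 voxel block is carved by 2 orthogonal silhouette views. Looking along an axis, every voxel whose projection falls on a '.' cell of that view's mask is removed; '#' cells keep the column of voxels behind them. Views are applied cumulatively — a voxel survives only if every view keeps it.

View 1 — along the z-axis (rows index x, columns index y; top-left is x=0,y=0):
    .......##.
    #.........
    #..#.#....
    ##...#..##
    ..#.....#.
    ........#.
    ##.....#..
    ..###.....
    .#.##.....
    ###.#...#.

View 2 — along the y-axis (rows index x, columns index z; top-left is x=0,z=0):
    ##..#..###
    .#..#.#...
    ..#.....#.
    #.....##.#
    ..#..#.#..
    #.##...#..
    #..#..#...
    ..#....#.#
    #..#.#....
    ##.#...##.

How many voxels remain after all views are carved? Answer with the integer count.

full grid |V| = 1000
after view 1 [z-axis, 28 of 100 cells solid] → remaining = 280
after view 2 [y-axis, 36 of 100 cells solid] → remaining = 103

103 voxels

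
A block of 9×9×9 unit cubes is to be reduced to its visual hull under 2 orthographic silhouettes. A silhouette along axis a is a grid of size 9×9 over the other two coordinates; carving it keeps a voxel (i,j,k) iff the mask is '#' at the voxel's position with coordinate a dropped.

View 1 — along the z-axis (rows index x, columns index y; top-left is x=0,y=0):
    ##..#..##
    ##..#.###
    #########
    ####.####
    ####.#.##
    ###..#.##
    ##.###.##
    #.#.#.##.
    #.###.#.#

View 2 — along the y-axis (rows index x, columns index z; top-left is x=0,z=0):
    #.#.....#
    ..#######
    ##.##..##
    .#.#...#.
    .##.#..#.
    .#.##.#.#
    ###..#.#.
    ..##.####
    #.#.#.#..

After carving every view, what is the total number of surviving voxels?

remaining voxels: 282

start: 9×9×9 = 729 voxels
[1] z-view keeps 59 columns → grid now 531
[2] y-view keeps 43 columns → grid now 282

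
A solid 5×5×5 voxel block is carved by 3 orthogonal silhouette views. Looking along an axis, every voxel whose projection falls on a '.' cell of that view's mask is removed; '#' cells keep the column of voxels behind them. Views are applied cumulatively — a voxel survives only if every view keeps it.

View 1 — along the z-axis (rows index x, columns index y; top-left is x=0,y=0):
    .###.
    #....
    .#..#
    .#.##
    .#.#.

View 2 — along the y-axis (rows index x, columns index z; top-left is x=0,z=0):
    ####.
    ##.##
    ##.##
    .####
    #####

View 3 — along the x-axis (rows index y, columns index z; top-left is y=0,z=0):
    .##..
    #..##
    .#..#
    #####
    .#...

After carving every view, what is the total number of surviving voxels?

before carving: 125 voxels (5×5×5)
carve view 1 (along z, XY-mask fill 11/25): 55 voxels remain
carve view 2 (along y, XZ-mask fill 21/25): 46 voxels remain
carve view 3 (along x, YZ-mask fill 13/25): 27 voxels remain

|visual hull| = 27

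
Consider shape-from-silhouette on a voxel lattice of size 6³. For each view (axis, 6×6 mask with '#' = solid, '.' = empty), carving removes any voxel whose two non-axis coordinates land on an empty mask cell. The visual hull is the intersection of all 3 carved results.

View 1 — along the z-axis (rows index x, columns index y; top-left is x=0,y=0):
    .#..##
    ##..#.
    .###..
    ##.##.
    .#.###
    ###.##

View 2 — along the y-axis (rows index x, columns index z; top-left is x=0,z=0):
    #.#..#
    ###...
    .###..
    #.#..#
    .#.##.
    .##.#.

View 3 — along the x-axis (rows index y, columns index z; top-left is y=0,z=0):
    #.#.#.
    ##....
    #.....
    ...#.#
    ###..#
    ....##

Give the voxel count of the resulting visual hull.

|visual hull| = 31

initial block: 6^3 = 216
carve view 1 (along z, XY-mask fill 22/36): 132 voxels remain
carve view 2 (along y, XZ-mask fill 18/36): 66 voxels remain
carve view 3 (along x, YZ-mask fill 14/36): 31 voxels remain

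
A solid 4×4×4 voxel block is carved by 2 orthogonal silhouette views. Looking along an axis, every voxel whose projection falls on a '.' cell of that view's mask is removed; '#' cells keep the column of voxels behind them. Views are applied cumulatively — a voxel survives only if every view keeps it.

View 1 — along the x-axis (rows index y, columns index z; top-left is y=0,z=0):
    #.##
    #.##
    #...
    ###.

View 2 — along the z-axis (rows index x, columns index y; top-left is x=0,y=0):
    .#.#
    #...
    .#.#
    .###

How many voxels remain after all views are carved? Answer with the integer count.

before carving: 64 voxels (4×4×4)
after view 1 [x-axis, 10 of 16 cells solid] → remaining = 40
after view 2 [z-axis, 8 of 16 cells solid] → remaining = 22

|visual hull| = 22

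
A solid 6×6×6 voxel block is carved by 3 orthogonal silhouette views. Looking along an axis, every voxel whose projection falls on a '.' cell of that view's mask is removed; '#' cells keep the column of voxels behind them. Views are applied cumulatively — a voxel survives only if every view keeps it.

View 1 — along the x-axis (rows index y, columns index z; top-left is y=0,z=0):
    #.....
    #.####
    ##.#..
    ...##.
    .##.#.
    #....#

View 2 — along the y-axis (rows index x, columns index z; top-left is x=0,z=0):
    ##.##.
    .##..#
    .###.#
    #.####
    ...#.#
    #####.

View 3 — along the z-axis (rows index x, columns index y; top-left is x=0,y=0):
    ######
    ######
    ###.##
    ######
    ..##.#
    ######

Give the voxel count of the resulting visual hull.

before carving: 216 voxels (6×6×6)
carve view 1 (along x, YZ-mask fill 16/36): 96 voxels remain
carve view 2 (along y, XZ-mask fill 23/36): 60 voxels remain
carve view 3 (along z, XY-mask fill 32/36): 57 voxels remain

remaining voxels: 57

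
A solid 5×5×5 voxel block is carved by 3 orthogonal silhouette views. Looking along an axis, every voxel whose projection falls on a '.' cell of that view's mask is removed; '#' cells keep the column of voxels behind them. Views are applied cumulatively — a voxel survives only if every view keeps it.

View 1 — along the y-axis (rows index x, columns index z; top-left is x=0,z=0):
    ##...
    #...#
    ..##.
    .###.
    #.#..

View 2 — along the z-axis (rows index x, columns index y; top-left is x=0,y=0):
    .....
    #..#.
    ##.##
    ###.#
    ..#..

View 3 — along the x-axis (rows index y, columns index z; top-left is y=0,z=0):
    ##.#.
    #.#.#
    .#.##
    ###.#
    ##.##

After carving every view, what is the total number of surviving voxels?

start: 5×5×5 = 125 voxels
after view 1 [y-axis, 11 of 25 cells solid] → remaining = 55
after view 2 [z-axis, 11 of 25 cells solid] → remaining = 26
after view 3 [x-axis, 17 of 25 cells solid] → remaining = 14

remaining voxels: 14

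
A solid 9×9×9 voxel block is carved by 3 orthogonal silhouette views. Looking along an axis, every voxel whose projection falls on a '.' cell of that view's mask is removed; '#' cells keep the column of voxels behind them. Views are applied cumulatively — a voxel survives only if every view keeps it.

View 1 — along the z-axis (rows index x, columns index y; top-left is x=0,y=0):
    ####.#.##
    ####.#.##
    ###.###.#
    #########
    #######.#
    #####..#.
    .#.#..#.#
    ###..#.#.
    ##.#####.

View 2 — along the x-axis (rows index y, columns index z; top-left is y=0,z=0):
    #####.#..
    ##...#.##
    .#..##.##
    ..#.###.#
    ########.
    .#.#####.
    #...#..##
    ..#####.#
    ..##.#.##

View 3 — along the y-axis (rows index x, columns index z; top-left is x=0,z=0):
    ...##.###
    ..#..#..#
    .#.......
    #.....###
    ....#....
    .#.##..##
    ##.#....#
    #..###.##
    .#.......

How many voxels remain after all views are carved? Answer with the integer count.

remaining voxels: 119

before carving: 729 voxels (9×9×9)
carve view 1 (along z, XY-mask fill 60/81): 540 voxels remain
carve view 2 (along x, YZ-mask fill 50/81): 331 voxels remain
carve view 3 (along y, XZ-mask fill 30/81): 119 voxels remain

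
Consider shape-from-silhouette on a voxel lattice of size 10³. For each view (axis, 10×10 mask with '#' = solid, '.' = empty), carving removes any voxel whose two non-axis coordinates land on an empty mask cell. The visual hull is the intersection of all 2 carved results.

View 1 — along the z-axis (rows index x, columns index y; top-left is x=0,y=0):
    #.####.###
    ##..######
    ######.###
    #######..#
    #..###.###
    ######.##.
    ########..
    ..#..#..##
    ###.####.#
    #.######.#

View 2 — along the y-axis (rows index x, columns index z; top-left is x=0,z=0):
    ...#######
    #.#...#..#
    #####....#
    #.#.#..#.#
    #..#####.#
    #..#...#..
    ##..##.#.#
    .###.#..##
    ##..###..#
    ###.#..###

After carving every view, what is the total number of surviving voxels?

remaining voxels: 431

initial block: 10^3 = 1000
  1. axis=2 (XY plane), |mask|=76  ⇒  voxels=760
  2. axis=1 (XZ plane), |mask|=57  ⇒  voxels=431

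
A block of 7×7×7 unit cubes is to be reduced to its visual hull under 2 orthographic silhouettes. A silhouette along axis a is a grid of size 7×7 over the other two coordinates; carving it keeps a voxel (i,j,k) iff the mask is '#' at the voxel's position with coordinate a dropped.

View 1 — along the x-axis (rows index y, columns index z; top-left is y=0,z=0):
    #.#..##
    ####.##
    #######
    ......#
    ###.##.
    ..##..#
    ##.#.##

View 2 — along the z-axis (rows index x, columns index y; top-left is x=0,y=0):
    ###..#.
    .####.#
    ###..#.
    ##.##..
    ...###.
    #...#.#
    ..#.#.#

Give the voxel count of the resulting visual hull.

remaining voxels: 120

initial block: 7^3 = 343
V1 x: intersect with YZ mask (31 set) -- 217 left
V2 z: intersect with XY mask (26 set) -- 120 left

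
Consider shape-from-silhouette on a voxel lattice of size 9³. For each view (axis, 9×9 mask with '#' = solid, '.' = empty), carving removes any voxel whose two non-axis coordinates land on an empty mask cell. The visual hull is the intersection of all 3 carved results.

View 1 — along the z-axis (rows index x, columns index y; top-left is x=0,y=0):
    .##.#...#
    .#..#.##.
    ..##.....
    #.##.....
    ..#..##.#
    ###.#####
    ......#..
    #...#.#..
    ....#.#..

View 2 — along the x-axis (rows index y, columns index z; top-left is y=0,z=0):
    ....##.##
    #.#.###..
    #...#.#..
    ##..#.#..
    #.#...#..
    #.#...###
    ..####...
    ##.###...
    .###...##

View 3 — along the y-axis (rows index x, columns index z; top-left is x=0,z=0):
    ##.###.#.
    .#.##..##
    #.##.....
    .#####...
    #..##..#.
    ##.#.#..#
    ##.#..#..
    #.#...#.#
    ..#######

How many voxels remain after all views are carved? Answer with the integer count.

initial block: 9^3 = 729
  1. axis=2 (XY plane), |mask|=31  ⇒  voxels=279
  2. axis=0 (YZ plane), |mask|=38  ⇒  voxels=124
  3. axis=1 (XZ plane), |mask|=43  ⇒  voxels=59

59 voxels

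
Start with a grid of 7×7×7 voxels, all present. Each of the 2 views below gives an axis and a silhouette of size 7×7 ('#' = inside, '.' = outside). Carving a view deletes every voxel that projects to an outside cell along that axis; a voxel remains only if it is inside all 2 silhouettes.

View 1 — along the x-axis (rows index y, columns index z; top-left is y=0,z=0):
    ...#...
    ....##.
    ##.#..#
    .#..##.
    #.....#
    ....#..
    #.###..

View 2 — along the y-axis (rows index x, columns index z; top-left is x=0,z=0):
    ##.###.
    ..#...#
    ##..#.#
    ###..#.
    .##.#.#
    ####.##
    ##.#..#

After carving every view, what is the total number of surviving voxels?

voxel count = 68

start: 7×7×7 = 343 voxels
[1] x-view keeps 17 columns → grid now 119
[2] y-view keeps 29 columns → grid now 68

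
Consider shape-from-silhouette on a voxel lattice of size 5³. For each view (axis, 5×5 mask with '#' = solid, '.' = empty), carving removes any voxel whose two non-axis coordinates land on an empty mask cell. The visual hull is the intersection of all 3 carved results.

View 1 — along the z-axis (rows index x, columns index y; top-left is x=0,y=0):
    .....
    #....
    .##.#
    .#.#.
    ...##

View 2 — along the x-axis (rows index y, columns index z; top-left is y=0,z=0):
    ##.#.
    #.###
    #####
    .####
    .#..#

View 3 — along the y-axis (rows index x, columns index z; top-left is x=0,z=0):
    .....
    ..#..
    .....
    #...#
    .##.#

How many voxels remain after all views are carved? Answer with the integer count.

full grid |V| = 125
step 1: project along z, AND mask (8/25) → |grid| = 40
step 2: project along x, AND mask (18/25) → |grid| = 28
step 3: project along y, AND mask (6/25) → |grid| = 8

|visual hull| = 8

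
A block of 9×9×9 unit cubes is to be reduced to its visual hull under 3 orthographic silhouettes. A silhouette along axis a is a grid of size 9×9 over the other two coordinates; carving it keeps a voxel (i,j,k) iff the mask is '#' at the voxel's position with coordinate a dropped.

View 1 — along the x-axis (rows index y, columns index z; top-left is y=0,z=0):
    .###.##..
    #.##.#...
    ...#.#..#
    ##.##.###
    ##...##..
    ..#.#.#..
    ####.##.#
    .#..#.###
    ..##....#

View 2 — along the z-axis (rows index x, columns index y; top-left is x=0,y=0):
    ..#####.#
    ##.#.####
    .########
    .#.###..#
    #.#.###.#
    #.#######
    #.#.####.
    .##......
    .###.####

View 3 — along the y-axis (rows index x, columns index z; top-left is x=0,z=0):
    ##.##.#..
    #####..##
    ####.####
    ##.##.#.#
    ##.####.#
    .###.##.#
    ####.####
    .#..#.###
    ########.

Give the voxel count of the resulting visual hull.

|visual hull| = 193

before carving: 729 voxels (9×9×9)
step 1: project along x, AND mask (41/81) → |grid| = 369
step 2: project along z, AND mask (55/81) → |grid| = 246
step 3: project along y, AND mask (60/81) → |grid| = 193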